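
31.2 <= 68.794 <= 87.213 True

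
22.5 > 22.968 False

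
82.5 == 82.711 False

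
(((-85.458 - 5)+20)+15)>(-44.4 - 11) False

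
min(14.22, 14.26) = 14.22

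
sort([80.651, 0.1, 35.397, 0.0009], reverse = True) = [80.651, 35.397, 0.1, 0.0009]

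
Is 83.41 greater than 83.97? No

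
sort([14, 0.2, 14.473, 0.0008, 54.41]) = [0.0008, 0.2, 14, 14.473, 54.41]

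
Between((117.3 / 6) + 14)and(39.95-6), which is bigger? (39.95-6)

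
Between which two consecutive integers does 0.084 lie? 0 and 1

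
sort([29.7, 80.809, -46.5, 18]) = [-46.5, 18, 29.7, 80.809]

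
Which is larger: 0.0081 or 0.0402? 0.0402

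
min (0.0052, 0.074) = 0.0052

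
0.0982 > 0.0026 True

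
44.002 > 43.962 True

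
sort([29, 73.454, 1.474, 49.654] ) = [1.474, 29, 49.654, 73.454]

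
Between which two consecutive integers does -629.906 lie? -630 and -629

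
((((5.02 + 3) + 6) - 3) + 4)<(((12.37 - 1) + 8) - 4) True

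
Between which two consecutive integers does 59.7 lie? 59 and 60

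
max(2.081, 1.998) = 2.081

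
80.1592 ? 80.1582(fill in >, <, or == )>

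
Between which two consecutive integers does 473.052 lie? 473 and 474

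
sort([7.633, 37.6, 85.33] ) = [7.633, 37.6, 85.33]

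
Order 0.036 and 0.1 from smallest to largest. 0.036, 0.1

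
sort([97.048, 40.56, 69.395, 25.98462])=[25.98462, 40.56, 69.395, 97.048]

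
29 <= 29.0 True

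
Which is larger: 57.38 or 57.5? 57.5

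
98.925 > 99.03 False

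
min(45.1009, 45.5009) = 45.1009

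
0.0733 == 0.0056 False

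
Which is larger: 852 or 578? 852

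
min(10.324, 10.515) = 10.324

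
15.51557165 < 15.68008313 True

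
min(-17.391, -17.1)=-17.391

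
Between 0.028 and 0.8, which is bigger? 0.8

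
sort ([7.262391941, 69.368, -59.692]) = [-59.692, 7.262391941, 69.368]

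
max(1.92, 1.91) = 1.92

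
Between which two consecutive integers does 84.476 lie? 84 and 85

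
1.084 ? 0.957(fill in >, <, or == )>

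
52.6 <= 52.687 True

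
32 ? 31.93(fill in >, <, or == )>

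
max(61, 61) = 61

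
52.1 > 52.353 False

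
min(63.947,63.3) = 63.3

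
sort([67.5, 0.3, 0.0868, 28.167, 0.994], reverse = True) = [67.5, 28.167, 0.994, 0.3, 0.0868]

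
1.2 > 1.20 False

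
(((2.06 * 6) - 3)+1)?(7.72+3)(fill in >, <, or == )<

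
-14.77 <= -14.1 True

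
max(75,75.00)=75.00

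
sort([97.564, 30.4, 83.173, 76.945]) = [30.4, 76.945, 83.173, 97.564]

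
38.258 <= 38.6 True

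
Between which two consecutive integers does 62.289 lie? 62 and 63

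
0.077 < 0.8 True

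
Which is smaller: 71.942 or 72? 71.942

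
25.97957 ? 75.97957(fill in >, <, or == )<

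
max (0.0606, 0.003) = 0.0606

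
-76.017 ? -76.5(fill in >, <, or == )>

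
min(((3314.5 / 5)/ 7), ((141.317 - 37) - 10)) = 94.317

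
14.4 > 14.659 False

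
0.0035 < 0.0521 True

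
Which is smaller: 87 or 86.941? 86.941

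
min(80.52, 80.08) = 80.08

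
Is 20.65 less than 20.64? No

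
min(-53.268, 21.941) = -53.268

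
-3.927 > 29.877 False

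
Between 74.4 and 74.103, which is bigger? 74.4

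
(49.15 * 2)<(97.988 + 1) True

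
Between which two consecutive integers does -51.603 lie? -52 and -51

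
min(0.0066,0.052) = 0.0066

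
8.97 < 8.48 False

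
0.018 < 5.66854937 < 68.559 True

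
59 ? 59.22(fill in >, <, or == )<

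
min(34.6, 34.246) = 34.246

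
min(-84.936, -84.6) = -84.936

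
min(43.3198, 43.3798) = 43.3198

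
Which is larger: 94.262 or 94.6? 94.6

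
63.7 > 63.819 False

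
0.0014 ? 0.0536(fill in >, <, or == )<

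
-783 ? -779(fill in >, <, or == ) <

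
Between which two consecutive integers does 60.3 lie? 60 and 61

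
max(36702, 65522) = 65522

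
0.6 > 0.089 True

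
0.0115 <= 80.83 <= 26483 True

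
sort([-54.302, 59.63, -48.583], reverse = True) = [59.63, -48.583, -54.302]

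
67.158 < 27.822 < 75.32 False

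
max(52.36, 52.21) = 52.36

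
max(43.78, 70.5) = 70.5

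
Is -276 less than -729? No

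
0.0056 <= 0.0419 True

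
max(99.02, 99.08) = 99.08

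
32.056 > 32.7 False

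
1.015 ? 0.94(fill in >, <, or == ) >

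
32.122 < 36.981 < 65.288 True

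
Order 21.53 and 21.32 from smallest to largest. 21.32, 21.53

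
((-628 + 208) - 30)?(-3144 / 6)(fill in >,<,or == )>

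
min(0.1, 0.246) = 0.1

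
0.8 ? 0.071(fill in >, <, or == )>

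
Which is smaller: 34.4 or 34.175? 34.175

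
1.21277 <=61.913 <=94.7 True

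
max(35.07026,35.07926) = 35.07926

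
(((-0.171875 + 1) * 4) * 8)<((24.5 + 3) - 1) False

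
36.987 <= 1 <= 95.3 False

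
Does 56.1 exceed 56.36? No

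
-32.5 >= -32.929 True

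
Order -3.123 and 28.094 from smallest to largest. -3.123, 28.094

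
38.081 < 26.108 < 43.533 False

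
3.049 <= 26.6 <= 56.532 True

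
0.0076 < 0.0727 True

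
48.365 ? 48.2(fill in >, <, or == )>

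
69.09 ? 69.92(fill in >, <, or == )<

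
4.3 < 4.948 True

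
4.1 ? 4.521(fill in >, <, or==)<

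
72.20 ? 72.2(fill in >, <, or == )==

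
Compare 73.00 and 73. They are equal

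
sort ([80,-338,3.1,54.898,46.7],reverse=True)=[80,54.898,46.7,3.1,-338]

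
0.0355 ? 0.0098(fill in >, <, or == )>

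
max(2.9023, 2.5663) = 2.9023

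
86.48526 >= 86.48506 True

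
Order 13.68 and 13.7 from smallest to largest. 13.68, 13.7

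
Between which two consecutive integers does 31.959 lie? 31 and 32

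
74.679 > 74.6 True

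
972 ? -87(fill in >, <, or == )>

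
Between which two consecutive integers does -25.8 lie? -26 and -25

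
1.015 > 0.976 True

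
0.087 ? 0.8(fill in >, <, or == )<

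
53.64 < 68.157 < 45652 True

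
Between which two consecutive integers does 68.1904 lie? 68 and 69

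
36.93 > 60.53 False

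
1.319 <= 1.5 True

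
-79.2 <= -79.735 False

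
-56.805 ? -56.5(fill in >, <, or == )<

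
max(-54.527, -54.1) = -54.1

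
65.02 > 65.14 False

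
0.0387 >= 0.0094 True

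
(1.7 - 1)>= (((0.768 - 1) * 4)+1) True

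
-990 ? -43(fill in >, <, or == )<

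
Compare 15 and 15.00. They are equal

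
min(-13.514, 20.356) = -13.514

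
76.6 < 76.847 True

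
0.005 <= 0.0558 True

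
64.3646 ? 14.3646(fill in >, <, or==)>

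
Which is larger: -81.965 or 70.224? 70.224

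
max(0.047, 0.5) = 0.5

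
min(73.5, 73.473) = 73.473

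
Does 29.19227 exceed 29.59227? No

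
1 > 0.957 True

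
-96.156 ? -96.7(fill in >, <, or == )>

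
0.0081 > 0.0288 False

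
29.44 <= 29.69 True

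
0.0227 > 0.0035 True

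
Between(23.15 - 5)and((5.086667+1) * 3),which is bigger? ((5.086667+1) * 3)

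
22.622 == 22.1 False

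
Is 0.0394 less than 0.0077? No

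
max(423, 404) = 423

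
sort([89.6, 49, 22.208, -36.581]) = [-36.581, 22.208, 49, 89.6]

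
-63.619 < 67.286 True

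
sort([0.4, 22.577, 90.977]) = [0.4, 22.577, 90.977]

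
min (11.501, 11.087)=11.087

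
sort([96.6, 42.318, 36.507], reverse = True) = [96.6, 42.318, 36.507]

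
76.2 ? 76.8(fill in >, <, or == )<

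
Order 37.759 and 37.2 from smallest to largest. 37.2, 37.759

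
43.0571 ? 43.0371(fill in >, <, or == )>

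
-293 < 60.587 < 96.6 True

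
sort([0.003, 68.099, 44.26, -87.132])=[-87.132, 0.003, 44.26, 68.099]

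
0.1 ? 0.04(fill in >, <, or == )>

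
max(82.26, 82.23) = 82.26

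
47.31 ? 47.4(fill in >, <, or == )<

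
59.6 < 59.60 False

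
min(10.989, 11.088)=10.989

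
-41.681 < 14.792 True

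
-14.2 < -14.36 False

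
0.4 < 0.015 False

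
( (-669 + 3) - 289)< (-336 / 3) True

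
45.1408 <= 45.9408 True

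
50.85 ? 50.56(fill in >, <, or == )>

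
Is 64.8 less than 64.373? No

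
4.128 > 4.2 False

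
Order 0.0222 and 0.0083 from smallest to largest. 0.0083, 0.0222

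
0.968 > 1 False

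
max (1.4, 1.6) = 1.6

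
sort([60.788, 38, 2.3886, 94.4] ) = [2.3886, 38, 60.788, 94.4]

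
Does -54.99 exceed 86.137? No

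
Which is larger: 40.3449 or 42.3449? 42.3449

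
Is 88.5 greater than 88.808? No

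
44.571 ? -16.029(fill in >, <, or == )>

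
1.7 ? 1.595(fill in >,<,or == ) >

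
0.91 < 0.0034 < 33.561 False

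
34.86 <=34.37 False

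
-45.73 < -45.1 True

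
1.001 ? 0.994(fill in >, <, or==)>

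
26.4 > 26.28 True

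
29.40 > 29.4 False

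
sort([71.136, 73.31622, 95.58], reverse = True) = [95.58, 73.31622, 71.136]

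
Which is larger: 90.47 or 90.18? 90.47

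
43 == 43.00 True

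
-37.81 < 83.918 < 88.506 True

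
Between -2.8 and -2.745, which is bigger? -2.745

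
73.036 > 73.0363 False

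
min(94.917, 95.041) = 94.917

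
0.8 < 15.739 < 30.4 True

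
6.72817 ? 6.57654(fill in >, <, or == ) >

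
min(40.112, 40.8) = 40.112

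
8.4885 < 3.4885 False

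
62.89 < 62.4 False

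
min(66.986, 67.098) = 66.986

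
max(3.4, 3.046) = 3.4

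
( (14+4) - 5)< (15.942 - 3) False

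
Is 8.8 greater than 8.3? Yes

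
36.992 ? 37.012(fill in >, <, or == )<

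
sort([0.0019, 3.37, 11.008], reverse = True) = [11.008, 3.37, 0.0019]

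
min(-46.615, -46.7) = -46.7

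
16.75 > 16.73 True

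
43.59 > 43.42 True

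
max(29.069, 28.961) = 29.069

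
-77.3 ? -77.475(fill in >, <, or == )>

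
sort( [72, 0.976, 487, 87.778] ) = [0.976, 72, 87.778, 487]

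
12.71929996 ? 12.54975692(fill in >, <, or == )>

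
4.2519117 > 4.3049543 False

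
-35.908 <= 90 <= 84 False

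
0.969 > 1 False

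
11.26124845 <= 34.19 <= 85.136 True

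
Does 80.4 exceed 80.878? No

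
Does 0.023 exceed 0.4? No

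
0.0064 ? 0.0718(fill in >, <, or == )<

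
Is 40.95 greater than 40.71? Yes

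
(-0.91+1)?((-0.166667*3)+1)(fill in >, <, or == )<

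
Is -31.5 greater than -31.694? Yes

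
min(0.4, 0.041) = 0.041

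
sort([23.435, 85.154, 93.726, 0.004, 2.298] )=[0.004, 2.298, 23.435, 85.154, 93.726]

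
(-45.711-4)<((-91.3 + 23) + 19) True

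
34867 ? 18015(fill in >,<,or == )>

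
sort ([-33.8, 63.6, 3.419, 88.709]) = [-33.8, 3.419, 63.6, 88.709]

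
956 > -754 True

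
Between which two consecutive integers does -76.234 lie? -77 and -76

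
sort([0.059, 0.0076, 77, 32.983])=[0.0076, 0.059, 32.983, 77]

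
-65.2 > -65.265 True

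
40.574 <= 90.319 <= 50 False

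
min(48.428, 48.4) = 48.4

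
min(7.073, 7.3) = 7.073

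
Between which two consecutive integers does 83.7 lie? 83 and 84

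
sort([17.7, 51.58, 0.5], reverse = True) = [51.58, 17.7, 0.5]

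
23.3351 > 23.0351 True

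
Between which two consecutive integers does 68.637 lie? 68 and 69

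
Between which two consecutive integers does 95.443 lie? 95 and 96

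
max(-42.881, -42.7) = -42.7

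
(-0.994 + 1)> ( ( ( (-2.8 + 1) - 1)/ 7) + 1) False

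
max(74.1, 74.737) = 74.737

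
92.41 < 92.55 True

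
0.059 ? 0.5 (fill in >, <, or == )<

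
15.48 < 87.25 True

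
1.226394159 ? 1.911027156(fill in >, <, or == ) <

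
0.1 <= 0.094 False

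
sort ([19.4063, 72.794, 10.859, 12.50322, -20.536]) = [-20.536, 10.859, 12.50322, 19.4063, 72.794]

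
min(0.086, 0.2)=0.086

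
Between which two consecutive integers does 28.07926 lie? 28 and 29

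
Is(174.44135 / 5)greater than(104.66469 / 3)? Yes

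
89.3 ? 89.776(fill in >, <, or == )<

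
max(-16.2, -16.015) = -16.015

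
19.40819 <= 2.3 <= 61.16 False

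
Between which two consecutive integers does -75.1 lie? -76 and -75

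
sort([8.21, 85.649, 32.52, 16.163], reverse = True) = [85.649, 32.52, 16.163, 8.21]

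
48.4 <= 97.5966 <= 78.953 False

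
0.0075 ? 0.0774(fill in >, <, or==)<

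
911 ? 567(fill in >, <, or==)>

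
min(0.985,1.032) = 0.985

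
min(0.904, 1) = 0.904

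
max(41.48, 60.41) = 60.41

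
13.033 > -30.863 True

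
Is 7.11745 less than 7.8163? Yes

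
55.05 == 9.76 False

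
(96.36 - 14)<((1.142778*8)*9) False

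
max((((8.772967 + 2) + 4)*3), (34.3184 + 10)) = 44.318901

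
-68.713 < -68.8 False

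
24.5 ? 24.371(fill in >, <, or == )>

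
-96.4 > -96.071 False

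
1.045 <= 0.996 False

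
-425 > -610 True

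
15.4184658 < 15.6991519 True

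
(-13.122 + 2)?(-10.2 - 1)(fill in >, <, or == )>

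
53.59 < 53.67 True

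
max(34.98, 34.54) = 34.98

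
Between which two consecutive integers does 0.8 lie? 0 and 1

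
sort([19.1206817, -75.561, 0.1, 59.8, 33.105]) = [-75.561, 0.1, 19.1206817, 33.105, 59.8]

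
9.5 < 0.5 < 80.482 False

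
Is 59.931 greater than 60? No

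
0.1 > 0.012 True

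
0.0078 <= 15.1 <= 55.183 True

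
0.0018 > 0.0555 False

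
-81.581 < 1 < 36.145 True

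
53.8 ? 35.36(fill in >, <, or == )>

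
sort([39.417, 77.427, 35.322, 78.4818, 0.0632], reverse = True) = [78.4818, 77.427, 39.417, 35.322, 0.0632]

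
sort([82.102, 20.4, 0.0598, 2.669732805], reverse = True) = [82.102, 20.4, 2.669732805, 0.0598]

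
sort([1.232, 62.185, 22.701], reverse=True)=[62.185, 22.701, 1.232]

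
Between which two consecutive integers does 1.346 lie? 1 and 2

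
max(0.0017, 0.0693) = 0.0693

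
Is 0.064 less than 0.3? Yes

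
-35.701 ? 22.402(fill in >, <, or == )<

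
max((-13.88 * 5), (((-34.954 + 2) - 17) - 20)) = -69.4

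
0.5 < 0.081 False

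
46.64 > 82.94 False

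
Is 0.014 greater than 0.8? No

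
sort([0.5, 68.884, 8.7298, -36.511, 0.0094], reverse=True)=[68.884, 8.7298, 0.5, 0.0094, -36.511]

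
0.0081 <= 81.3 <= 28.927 False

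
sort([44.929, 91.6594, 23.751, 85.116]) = [23.751, 44.929, 85.116, 91.6594]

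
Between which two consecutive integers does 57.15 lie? 57 and 58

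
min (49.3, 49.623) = 49.3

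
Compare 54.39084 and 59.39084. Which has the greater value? 59.39084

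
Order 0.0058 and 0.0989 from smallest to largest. 0.0058, 0.0989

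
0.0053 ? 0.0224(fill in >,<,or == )<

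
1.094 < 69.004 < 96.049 True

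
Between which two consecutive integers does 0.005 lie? 0 and 1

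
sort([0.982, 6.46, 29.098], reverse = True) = [29.098, 6.46, 0.982]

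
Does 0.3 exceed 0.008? Yes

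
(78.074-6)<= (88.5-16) True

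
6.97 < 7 True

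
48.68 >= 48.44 True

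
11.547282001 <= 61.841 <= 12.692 False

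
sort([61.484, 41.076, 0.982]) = [0.982, 41.076, 61.484]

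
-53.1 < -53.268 False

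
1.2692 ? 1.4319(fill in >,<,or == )<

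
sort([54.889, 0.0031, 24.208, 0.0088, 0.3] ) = [0.0031, 0.0088, 0.3, 24.208, 54.889]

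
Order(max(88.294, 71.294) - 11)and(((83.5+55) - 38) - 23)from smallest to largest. (max(88.294, 71.294) - 11), (((83.5+55) - 38) - 23)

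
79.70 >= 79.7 True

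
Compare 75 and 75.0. They are equal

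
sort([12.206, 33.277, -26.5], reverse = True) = [33.277, 12.206, -26.5]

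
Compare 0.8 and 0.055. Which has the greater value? 0.8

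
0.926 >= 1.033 False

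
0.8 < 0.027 False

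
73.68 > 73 True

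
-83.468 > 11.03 False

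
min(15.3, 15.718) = 15.3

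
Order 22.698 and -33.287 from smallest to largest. -33.287, 22.698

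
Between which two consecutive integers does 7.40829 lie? 7 and 8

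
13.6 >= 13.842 False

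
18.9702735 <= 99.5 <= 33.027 False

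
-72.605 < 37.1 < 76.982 True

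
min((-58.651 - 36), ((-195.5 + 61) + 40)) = -94.651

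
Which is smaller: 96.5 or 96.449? 96.449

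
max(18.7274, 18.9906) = 18.9906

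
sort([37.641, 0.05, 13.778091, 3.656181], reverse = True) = [37.641, 13.778091, 3.656181, 0.05]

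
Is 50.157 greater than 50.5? No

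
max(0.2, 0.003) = 0.2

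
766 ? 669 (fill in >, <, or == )>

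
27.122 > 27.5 False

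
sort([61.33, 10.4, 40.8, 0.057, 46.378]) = [0.057, 10.4, 40.8, 46.378, 61.33]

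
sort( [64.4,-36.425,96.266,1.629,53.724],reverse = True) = [96.266,64.4,53.724,1.629,-36.425]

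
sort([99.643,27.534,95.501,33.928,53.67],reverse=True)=[99.643,95.501,53.67,33.928,27.534]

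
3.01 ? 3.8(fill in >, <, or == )<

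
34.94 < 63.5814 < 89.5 True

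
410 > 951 False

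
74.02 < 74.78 True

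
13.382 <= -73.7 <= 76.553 False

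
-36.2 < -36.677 False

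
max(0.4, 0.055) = 0.4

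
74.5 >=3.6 True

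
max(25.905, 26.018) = 26.018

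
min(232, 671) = 232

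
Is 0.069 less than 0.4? Yes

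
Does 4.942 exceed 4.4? Yes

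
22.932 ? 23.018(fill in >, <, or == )<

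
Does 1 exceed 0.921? Yes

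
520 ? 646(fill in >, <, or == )<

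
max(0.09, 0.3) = 0.3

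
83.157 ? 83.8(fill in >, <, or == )<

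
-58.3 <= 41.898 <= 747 True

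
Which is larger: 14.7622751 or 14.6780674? 14.7622751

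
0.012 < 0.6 True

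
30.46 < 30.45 False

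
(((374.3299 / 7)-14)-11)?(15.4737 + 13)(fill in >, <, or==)>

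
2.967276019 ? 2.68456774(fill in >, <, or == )>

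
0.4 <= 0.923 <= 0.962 True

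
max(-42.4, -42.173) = -42.173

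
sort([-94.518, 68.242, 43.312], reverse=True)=[68.242, 43.312, -94.518]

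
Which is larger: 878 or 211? 878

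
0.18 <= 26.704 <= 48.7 True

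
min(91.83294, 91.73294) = 91.73294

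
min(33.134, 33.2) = 33.134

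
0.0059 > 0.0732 False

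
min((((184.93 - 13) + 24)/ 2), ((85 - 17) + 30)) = 97.965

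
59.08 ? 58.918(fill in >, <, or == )>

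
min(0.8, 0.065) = 0.065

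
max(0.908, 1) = 1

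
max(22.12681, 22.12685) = 22.12685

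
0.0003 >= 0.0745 False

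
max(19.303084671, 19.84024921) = 19.84024921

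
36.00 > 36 False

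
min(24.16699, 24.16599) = 24.16599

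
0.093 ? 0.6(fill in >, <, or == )<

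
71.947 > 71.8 True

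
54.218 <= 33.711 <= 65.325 False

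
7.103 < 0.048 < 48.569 False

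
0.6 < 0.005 False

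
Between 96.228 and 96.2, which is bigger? 96.228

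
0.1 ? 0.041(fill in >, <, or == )>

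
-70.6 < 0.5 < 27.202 True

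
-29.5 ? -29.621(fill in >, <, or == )>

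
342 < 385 True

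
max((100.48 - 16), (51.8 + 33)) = 84.8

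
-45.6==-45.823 False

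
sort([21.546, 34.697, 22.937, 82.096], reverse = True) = [82.096, 34.697, 22.937, 21.546]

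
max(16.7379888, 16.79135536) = 16.79135536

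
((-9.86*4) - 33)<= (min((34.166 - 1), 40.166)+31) True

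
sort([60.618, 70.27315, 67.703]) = [60.618, 67.703, 70.27315]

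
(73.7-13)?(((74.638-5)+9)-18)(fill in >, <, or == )>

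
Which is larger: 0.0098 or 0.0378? 0.0378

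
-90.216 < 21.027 True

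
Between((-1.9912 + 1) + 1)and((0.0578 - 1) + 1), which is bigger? ((0.0578 - 1) + 1)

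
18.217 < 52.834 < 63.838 True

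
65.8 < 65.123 False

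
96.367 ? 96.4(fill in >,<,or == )<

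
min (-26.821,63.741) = -26.821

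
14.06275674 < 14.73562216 True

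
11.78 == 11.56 False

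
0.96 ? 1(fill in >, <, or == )<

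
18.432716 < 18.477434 True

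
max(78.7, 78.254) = 78.7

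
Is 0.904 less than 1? Yes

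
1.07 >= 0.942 True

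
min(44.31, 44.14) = 44.14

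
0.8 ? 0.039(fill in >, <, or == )>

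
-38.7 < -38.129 True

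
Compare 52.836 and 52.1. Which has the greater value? 52.836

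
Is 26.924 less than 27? Yes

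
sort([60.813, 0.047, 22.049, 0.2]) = [0.047, 0.2, 22.049, 60.813]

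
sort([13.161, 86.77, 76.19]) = [13.161, 76.19, 86.77]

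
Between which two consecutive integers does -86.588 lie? -87 and -86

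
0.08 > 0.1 False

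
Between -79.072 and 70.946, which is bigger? 70.946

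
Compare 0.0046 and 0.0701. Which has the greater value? 0.0701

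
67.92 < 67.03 False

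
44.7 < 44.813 True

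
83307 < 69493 False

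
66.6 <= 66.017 False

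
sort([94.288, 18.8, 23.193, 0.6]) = [0.6, 18.8, 23.193, 94.288]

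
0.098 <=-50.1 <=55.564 False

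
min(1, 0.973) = 0.973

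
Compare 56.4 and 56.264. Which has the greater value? 56.4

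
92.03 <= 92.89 True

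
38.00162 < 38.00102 False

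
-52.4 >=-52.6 True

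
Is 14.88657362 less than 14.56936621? No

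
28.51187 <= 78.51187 True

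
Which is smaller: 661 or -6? -6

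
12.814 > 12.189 True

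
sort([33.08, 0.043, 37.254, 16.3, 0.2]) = [0.043, 0.2, 16.3, 33.08, 37.254]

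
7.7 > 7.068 True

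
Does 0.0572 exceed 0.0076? Yes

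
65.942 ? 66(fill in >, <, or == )<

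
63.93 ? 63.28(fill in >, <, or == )>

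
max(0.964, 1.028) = 1.028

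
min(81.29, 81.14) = 81.14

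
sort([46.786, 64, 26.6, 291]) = [26.6, 46.786, 64, 291]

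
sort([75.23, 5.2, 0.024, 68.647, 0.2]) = [0.024, 0.2, 5.2, 68.647, 75.23]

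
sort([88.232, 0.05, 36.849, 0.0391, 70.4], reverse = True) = [88.232, 70.4, 36.849, 0.05, 0.0391]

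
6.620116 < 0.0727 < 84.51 False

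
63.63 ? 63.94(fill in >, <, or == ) <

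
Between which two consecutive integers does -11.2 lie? -12 and -11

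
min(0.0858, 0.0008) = 0.0008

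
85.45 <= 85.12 False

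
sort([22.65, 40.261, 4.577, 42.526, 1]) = [1, 4.577, 22.65, 40.261, 42.526]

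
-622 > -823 True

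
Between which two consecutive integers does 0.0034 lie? 0 and 1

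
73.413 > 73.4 True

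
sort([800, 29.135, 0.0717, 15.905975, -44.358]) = [-44.358, 0.0717, 15.905975, 29.135, 800]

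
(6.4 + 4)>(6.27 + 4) True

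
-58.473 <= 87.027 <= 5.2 False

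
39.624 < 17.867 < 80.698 False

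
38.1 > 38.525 False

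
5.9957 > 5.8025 True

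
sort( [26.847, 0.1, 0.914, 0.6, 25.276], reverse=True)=[26.847, 25.276, 0.914, 0.6, 0.1]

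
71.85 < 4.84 False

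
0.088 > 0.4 False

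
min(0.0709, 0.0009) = 0.0009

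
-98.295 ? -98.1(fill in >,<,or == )<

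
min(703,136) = 136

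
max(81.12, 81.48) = 81.48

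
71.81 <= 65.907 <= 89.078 False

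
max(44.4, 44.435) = 44.435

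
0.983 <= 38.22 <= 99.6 True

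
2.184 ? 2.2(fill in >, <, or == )<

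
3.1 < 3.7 True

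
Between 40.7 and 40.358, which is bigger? 40.7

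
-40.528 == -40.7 False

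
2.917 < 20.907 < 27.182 True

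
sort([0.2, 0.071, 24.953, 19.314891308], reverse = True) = [24.953, 19.314891308, 0.2, 0.071]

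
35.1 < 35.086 False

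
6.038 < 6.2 True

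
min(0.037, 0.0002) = 0.0002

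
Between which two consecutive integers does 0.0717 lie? 0 and 1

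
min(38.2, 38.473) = 38.2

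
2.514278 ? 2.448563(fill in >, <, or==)>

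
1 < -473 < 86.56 False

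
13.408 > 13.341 True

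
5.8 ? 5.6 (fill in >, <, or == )>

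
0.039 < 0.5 True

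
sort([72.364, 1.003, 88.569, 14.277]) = [1.003, 14.277, 72.364, 88.569]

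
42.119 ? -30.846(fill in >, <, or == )>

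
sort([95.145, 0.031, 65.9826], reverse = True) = [95.145, 65.9826, 0.031]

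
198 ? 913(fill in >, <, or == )<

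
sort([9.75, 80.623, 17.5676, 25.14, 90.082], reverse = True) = [90.082, 80.623, 25.14, 17.5676, 9.75]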